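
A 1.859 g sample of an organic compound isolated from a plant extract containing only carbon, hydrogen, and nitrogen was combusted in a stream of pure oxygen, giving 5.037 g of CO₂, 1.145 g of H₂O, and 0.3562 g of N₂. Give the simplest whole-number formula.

mol C = 5.037 g CO₂ ÷ 44.009 g/mol = 0.11445 mol
mol H = 2 × 1.145 g H₂O ÷ 18.015 g/mol = 0.12712 mol
mol N = 2 × 0.3562 g N₂ ÷ 28.014 g/mol = 0.025430 mol
Divide by the smallest (0.025430 mol): C 4.501, H 4.999, N 1.000
Multiplying each by 2 gives whole numbers: C 9.00, H 10.00, N 2.00

C9H10N2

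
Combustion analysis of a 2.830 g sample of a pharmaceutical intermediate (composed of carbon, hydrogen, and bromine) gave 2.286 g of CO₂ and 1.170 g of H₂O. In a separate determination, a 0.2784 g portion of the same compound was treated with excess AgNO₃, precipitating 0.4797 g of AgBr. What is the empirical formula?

C2H5Br

mol C = 2.286 g CO₂ ÷ 44.009 g/mol = 0.051944 mol
mol H = 2 × 1.170 g H₂O ÷ 18.015 g/mol = 0.12989 mol
From the AgBr data: mol Br per gram of compound = (0.4797 ÷ 187.772) ÷ 0.2784 = 0.0091763 mol/g, so in the 2.830 g combustion sample mol Br = 0.025969 mol
Divide by the smallest (0.025969 mol): C 2.000, H 5.002, Br 1.000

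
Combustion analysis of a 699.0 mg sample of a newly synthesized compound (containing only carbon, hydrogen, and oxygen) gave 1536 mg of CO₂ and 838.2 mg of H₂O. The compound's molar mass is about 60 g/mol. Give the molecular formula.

mol C = 1.536 g CO₂ ÷ 44.009 g/mol = 0.034902 mol
mol H = 2 × 0.8382 g H₂O ÷ 18.015 g/mol = 0.093056 mol
mass O = 0.6990 − (0.41921 + 0.093800) = 0.18599 g → mol O = 0.18599 ÷ 15.999 = 0.011625 mol
Divide by the smallest (0.011625 mol): C 3.002, H 8.005, O 1.000
Empirical formula: C3H8O
Empirical-formula mass = 60.10 g/mol; 60 ÷ 60.10 ≈ 1, so the molecular formula is C3H8O.

C3H8O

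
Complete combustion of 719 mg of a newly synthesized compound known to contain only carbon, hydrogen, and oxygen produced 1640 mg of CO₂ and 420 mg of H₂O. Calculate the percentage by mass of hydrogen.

mol C = 1.64 g CO₂ ÷ 44.009 g/mol = 0.03727 mol
mol H = 2 × 0.420 g H₂O ÷ 18.015 g/mol = 0.04663 mol
mass O = 0.719 − (0.4476 + 0.04700) = 0.2244 g → mol O = 0.2244 ÷ 15.999 = 0.01403 mol
mass % H = 0.04700 g ÷ 0.719 g × 100%

6.5%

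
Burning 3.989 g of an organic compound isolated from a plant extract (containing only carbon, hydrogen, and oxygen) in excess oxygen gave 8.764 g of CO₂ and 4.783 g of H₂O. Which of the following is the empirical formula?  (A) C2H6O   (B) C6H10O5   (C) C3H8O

(C) C3H8O

mol C = 8.764 g CO₂ ÷ 44.009 g/mol = 0.19914 mol
mol H = 2 × 4.783 g H₂O ÷ 18.015 g/mol = 0.53100 mol
mass O = 3.989 − (2.3919 + 0.53525) = 1.0619 g → mol O = 1.0619 ÷ 15.999 = 0.066371 mol
Divide by the smallest (0.066371 mol): C 3.000, H 8.001, O 1.000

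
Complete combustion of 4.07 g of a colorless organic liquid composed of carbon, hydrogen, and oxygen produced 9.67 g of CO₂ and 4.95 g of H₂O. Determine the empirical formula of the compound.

C4H10O

mol C = 9.67 g CO₂ ÷ 44.009 g/mol = 0.2197 mol
mol H = 2 × 4.95 g H₂O ÷ 18.015 g/mol = 0.5495 mol
mass O = 4.07 − (2.639 + 0.5539) = 0.8769 g → mol O = 0.8769 ÷ 15.999 = 0.05481 mol
Divide by the smallest (0.05481 mol): C 4.009, H 10.026, O 1.000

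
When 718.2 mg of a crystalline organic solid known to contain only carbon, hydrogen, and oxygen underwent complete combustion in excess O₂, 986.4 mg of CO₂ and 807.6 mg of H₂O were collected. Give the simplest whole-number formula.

mol C = 0.9864 g CO₂ ÷ 44.009 g/mol = 0.022414 mol
mol H = 2 × 0.8076 g H₂O ÷ 18.015 g/mol = 0.089659 mol
mass O = 0.7182 − (0.26921 + 0.090376) = 0.35861 g → mol O = 0.35861 ÷ 15.999 = 0.022415 mol
Divide by the smallest (0.022414 mol): C 1.000, H 4.000, O 1.000

CH4O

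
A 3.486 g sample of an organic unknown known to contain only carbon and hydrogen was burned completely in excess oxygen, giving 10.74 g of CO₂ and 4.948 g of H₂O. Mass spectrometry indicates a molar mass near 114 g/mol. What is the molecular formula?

C8H18

mol C = 10.74 g CO₂ ÷ 44.009 g/mol = 0.24404 mol
mol H = 2 × 4.948 g H₂O ÷ 18.015 g/mol = 0.54932 mol
Divide by the smallest (0.24404 mol): C 1.000, H 2.251
Multiplying each by 4 gives whole numbers: C 4.00, H 9.00
Empirical formula: C4H9
Empirical-formula mass = 57.12 g/mol; 114 ÷ 57.12 ≈ 2, so the molecular formula is C8H18.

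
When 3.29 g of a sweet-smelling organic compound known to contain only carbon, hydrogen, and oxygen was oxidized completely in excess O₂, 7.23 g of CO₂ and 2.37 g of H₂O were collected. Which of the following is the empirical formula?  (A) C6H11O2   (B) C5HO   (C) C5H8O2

mol C = 7.23 g CO₂ ÷ 44.009 g/mol = 0.1643 mol
mol H = 2 × 2.37 g H₂O ÷ 18.015 g/mol = 0.2631 mol
mass O = 3.29 − (1.973 + 0.2652) = 1.052 g → mol O = 1.052 ÷ 15.999 = 0.06573 mol
Divide by the smallest (0.06573 mol): C 2.500, H 4.003, O 1.000
Multiplying each by 2 gives whole numbers: C 5.00, H 8.01, O 2.00

(C) C5H8O2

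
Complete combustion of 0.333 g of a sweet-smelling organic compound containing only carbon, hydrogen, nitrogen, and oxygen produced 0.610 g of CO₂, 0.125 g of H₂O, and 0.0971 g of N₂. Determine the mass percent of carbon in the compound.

50.0%

mol C = 0.610 g CO₂ ÷ 44.009 g/mol = 0.01386 mol
mol H = 2 × 0.125 g H₂O ÷ 18.015 g/mol = 0.01388 mol
mol N = 2 × 0.0971 g N₂ ÷ 28.014 g/mol = 0.006932 mol
mass O = 0.333 − (0.1665 + 0.01399 + 0.09710) = 0.05543 g → mol O = 0.05543 ÷ 15.999 = 0.003465 mol
mass % C = 0.1665 g ÷ 0.333 g × 100%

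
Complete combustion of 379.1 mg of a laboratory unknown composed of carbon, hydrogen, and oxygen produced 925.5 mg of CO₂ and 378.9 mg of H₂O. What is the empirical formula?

mol C = 0.9255 g CO₂ ÷ 44.009 g/mol = 0.021030 mol
mol H = 2 × 0.3789 g H₂O ÷ 18.015 g/mol = 0.042065 mol
mass O = 0.3791 − (0.25259 + 0.042401) = 0.084110 g → mol O = 0.084110 ÷ 15.999 = 0.0052572 mol
Divide by the smallest (0.0052572 mol): C 4.000, H 8.001, O 1.000

C4H8O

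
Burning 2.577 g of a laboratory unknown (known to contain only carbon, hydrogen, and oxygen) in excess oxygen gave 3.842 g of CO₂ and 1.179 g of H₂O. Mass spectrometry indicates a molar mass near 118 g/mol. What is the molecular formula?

C4H6O4

mol C = 3.842 g CO₂ ÷ 44.009 g/mol = 0.087300 mol
mol H = 2 × 1.179 g H₂O ÷ 18.015 g/mol = 0.13089 mol
mass O = 2.577 − (1.0486 + 0.13194) = 1.3965 g → mol O = 1.3965 ÷ 15.999 = 0.087287 mol
Divide by the smallest (0.087287 mol): C 1.000, H 1.500, O 1.000
Multiplying each by 2 gives whole numbers: C 2.00, H 3.00, O 2.00
Empirical formula: C2H3O2
Empirical-formula mass = 59.04 g/mol; 118 ÷ 59.04 ≈ 2, so the molecular formula is C4H6O4.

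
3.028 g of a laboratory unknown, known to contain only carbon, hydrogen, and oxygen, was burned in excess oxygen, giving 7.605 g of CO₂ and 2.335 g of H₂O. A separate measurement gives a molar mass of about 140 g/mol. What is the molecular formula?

C8H12O2

mol C = 7.605 g CO₂ ÷ 44.009 g/mol = 0.17281 mol
mol H = 2 × 2.335 g H₂O ÷ 18.015 g/mol = 0.25923 mol
mass O = 3.028 − (2.0756 + 0.26130) = 0.69113 g → mol O = 0.69113 ÷ 15.999 = 0.043198 mol
Divide by the smallest (0.043198 mol): C 4.000, H 6.001, O 1.000
Empirical formula: C4H6O
Empirical-formula mass = 70.09 g/mol; 140 ÷ 70.09 ≈ 2, so the molecular formula is C8H12O2.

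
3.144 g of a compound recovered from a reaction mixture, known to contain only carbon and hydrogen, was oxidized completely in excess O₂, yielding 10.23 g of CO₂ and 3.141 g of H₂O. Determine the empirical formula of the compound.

mol C = 10.23 g CO₂ ÷ 44.009 g/mol = 0.23245 mol
mol H = 2 × 3.141 g H₂O ÷ 18.015 g/mol = 0.34871 mol
Divide by the smallest (0.23245 mol): C 1.000, H 1.500
Multiplying each by 2 gives whole numbers: C 2.00, H 3.00

C2H3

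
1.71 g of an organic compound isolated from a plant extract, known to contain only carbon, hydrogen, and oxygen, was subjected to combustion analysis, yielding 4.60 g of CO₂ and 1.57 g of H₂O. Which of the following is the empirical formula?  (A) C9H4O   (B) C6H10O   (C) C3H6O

(B) C6H10O

mol C = 4.60 g CO₂ ÷ 44.009 g/mol = 0.1045 mol
mol H = 2 × 1.57 g H₂O ÷ 18.015 g/mol = 0.1743 mol
mass O = 1.71 − (1.255 + 0.1757) = 0.2789 g → mol O = 0.2789 ÷ 15.999 = 0.01743 mol
Divide by the smallest (0.01743 mol): C 5.997, H 10.000, O 1.000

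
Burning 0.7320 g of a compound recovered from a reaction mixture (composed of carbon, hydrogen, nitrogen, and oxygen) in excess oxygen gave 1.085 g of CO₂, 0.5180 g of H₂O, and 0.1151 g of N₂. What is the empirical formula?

C3H7NO2

mol C = 1.085 g CO₂ ÷ 44.009 g/mol = 0.024654 mol
mol H = 2 × 0.5180 g H₂O ÷ 18.015 g/mol = 0.057508 mol
mol N = 2 × 0.1151 g N₂ ÷ 28.014 g/mol = 0.0082173 mol
mass O = 0.7320 − (0.29612 + 0.057968 + 0.11510) = 0.26281 g → mol O = 0.26281 ÷ 15.999 = 0.016427 mol
Divide by the smallest (0.0082173 mol): C 3.000, H 6.998, N 1.000, O 1.999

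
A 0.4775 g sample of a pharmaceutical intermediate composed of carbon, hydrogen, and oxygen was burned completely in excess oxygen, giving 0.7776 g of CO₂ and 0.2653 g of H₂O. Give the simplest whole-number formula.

mol C = 0.7776 g CO₂ ÷ 44.009 g/mol = 0.017669 mol
mol H = 2 × 0.2653 g H₂O ÷ 18.015 g/mol = 0.029453 mol
mass O = 0.4775 − (0.21222 + 0.029689) = 0.23559 g → mol O = 0.23559 ÷ 15.999 = 0.014725 mol
Divide by the smallest (0.014725 mol): C 1.200, H 2.000, O 1.000
Multiplying each by 5 gives whole numbers: C 6.00, H 10.00, O 5.00

C6H10O5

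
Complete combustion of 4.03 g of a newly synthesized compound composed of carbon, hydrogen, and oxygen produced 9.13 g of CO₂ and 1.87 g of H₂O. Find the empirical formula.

mol C = 9.13 g CO₂ ÷ 44.009 g/mol = 0.2075 mol
mol H = 2 × 1.87 g H₂O ÷ 18.015 g/mol = 0.2076 mol
mass O = 4.03 − (2.492 + 0.2093) = 1.329 g → mol O = 1.329 ÷ 15.999 = 0.08307 mol
Divide by the smallest (0.08307 mol): C 2.498, H 2.499, O 1.000
Multiplying each by 2 gives whole numbers: C 5.00, H 5.00, O 2.00

C5H5O2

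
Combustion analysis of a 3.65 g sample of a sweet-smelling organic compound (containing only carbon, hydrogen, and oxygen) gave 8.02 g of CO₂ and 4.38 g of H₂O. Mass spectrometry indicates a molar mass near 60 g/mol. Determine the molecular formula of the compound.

C3H8O

mol C = 8.02 g CO₂ ÷ 44.009 g/mol = 0.1822 mol
mol H = 2 × 4.38 g H₂O ÷ 18.015 g/mol = 0.4863 mol
mass O = 3.65 − (2.189 + 0.4902) = 0.9710 g → mol O = 0.9710 ÷ 15.999 = 0.06069 mol
Divide by the smallest (0.06069 mol): C 3.003, H 8.012, O 1.000
Empirical formula: C3H8O
Empirical-formula mass = 60.10 g/mol; 60 ÷ 60.10 ≈ 1, so the molecular formula is C3H8O.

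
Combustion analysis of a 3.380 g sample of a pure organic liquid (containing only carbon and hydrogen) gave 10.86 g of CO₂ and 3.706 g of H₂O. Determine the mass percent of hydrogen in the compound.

mol C = 10.86 g CO₂ ÷ 44.009 g/mol = 0.24677 mol
mol H = 2 × 3.706 g H₂O ÷ 18.015 g/mol = 0.41143 mol
mass % H = 0.41473 g ÷ 3.380 g × 100%

12.27%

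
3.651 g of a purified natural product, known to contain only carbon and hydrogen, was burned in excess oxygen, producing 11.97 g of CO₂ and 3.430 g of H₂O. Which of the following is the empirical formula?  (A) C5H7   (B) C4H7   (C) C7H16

(A) C5H7

mol C = 11.97 g CO₂ ÷ 44.009 g/mol = 0.27199 mol
mol H = 2 × 3.430 g H₂O ÷ 18.015 g/mol = 0.38079 mol
Divide by the smallest (0.27199 mol): C 1.000, H 1.400
Multiplying each by 5 gives whole numbers: C 5.00, H 7.00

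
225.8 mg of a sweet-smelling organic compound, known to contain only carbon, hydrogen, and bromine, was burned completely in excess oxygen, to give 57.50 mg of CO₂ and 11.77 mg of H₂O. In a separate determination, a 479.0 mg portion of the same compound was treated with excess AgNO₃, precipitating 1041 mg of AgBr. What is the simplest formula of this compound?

CHBr2

mol C = 0.05750 g CO₂ ÷ 44.009 g/mol = 0.0013066 mol
mol H = 2 × 0.01177 g H₂O ÷ 18.015 g/mol = 0.0013067 mol
From the AgBr data: mol Br per gram of compound = (1.041 ÷ 187.772) ÷ 0.4790 = 0.011574 mol/g, so in the 0.2258 g combustion sample mol Br = 0.0026134 mol
Divide by the smallest (0.0013066 mol): C 1.000, H 1.000, Br 2.000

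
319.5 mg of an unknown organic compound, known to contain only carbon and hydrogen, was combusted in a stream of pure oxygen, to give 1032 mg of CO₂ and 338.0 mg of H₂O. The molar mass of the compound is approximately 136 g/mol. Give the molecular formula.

mol C = 1.032 g CO₂ ÷ 44.009 g/mol = 0.023450 mol
mol H = 2 × 0.3380 g H₂O ÷ 18.015 g/mol = 0.037524 mol
Divide by the smallest (0.023450 mol): C 1.000, H 1.600
Multiplying each by 5 gives whole numbers: C 5.00, H 8.00
Empirical formula: C5H8
Empirical-formula mass = 68.12 g/mol; 136 ÷ 68.12 ≈ 2, so the molecular formula is C10H16.

C10H16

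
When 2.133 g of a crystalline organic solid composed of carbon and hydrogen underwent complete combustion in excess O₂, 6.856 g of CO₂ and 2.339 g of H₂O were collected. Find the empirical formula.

C3H5

mol C = 6.856 g CO₂ ÷ 44.009 g/mol = 0.15579 mol
mol H = 2 × 2.339 g H₂O ÷ 18.015 g/mol = 0.25967 mol
Divide by the smallest (0.15579 mol): C 1.000, H 1.667
Multiplying each by 3 gives whole numbers: C 3.00, H 5.00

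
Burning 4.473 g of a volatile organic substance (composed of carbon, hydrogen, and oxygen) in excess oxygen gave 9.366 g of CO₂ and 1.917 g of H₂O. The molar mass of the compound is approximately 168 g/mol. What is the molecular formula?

mol C = 9.366 g CO₂ ÷ 44.009 g/mol = 0.21282 mol
mol H = 2 × 1.917 g H₂O ÷ 18.015 g/mol = 0.21282 mol
mass O = 4.473 − (2.5562 + 0.21453) = 1.7023 g → mol O = 1.7023 ÷ 15.999 = 0.10640 mol
Divide by the smallest (0.10640 mol): C 2.000, H 2.000, O 1.000
Empirical formula: C2H2O
Empirical-formula mass = 42.04 g/mol; 168 ÷ 42.04 ≈ 4, so the molecular formula is C8H8O4.

C8H8O4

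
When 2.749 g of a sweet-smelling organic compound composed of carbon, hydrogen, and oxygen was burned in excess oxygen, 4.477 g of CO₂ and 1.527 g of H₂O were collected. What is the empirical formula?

mol C = 4.477 g CO₂ ÷ 44.009 g/mol = 0.10173 mol
mol H = 2 × 1.527 g H₂O ÷ 18.015 g/mol = 0.16953 mol
mass O = 2.749 − (1.2219 + 0.17088) = 1.3562 g → mol O = 1.3562 ÷ 15.999 = 0.084771 mol
Divide by the smallest (0.084771 mol): C 1.200, H 2.000, O 1.000
Multiplying each by 5 gives whole numbers: C 6.00, H 10.00, O 5.00

C6H10O5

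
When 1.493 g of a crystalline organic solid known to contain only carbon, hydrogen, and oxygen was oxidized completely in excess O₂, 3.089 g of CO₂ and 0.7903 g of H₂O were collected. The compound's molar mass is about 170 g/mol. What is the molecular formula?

mol C = 3.089 g CO₂ ÷ 44.009 g/mol = 0.070190 mol
mol H = 2 × 0.7903 g H₂O ÷ 18.015 g/mol = 0.087738 mol
mass O = 1.493 − (0.84305 + 0.088440) = 0.56151 g → mol O = 0.56151 ÷ 15.999 = 0.035096 mol
Divide by the smallest (0.035096 mol): C 2.000, H 2.500, O 1.000
Multiplying each by 2 gives whole numbers: C 4.00, H 5.00, O 2.00
Empirical formula: C4H5O2
Empirical-formula mass = 85.08 g/mol; 170 ÷ 85.08 ≈ 2, so the molecular formula is C8H10O4.

C8H10O4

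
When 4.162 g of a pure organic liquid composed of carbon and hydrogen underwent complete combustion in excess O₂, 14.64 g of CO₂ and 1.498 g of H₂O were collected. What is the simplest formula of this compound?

mol C = 14.64 g CO₂ ÷ 44.009 g/mol = 0.33266 mol
mol H = 2 × 1.498 g H₂O ÷ 18.015 g/mol = 0.16631 mol
Divide by the smallest (0.16631 mol): C 2.000, H 1.000

C2H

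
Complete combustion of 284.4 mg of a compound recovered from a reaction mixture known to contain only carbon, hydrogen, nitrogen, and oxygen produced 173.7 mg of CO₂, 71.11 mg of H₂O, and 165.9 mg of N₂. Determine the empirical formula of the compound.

mol C = 0.1737 g CO₂ ÷ 44.009 g/mol = 0.0039469 mol
mol H = 2 × 0.07111 g H₂O ÷ 18.015 g/mol = 0.0078945 mol
mol N = 2 × 0.1659 g N₂ ÷ 28.014 g/mol = 0.011844 mol
mass O = 0.2844 − (0.047406 + 0.0079577 + 0.16590) = 0.063136 g → mol O = 0.063136 ÷ 15.999 = 0.0039462 mol
Divide by the smallest (0.0039462 mol): C 1.000, H 2.001, N 3.001, O 1.000

CH2N3O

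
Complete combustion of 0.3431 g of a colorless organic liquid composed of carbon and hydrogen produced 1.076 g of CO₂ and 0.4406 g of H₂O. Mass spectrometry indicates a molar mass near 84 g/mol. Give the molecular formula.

mol C = 1.076 g CO₂ ÷ 44.009 g/mol = 0.024450 mol
mol H = 2 × 0.4406 g H₂O ÷ 18.015 g/mol = 0.048915 mol
Divide by the smallest (0.024450 mol): C 1.000, H 2.001
Empirical formula: CH2
Empirical-formula mass = 14.03 g/mol; 84 ÷ 14.03 ≈ 6, so the molecular formula is C6H12.

C6H12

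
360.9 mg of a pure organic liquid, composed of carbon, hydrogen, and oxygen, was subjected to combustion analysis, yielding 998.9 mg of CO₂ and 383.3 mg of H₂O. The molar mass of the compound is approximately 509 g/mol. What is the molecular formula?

C32H60O4

mol C = 0.9989 g CO₂ ÷ 44.009 g/mol = 0.022698 mol
mol H = 2 × 0.3833 g H₂O ÷ 18.015 g/mol = 0.042553 mol
mass O = 0.3609 − (0.27262 + 0.042894) = 0.045385 g → mol O = 0.045385 ÷ 15.999 = 0.0028367 mol
Divide by the smallest (0.0028367 mol): C 8.001, H 15.001, O 1.000
Empirical formula: C8H15O
Empirical-formula mass = 127.21 g/mol; 509 ÷ 127.21 ≈ 4, so the molecular formula is C32H60O4.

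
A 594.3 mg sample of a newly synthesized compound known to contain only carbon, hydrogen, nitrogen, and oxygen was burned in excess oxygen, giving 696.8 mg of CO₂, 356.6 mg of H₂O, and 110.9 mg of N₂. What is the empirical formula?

mol C = 0.6968 g CO₂ ÷ 44.009 g/mol = 0.015833 mol
mol H = 2 × 0.3566 g H₂O ÷ 18.015 g/mol = 0.039589 mol
mol N = 2 × 0.1109 g N₂ ÷ 28.014 g/mol = 0.0079175 mol
mass O = 0.5943 − (0.19017 + 0.039906 + 0.11090) = 0.25332 g → mol O = 0.25332 ÷ 15.999 = 0.015834 mol
Divide by the smallest (0.0079175 mol): C 2.000, H 5.000, N 1.000, O 2.000

C2H5NO2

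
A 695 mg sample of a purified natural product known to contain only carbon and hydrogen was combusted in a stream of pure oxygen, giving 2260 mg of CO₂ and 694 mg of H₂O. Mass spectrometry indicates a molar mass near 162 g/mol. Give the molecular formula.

mol C = 2.26 g CO₂ ÷ 44.009 g/mol = 0.05135 mol
mol H = 2 × 0.694 g H₂O ÷ 18.015 g/mol = 0.07705 mol
Divide by the smallest (0.05135 mol): C 1.000, H 1.500
Multiplying each by 2 gives whole numbers: C 2.00, H 3.00
Empirical formula: C2H3
Empirical-formula mass = 27.05 g/mol; 162 ÷ 27.05 ≈ 6, so the molecular formula is C12H18.

C12H18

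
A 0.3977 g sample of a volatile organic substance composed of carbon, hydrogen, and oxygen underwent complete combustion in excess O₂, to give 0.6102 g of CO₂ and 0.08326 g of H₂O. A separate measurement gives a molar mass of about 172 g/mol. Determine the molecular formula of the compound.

C6H4O6

mol C = 0.6102 g CO₂ ÷ 44.009 g/mol = 0.013865 mol
mol H = 2 × 0.08326 g H₂O ÷ 18.015 g/mol = 0.0092434 mol
mass O = 0.3977 − (0.16654 + 0.0093174) = 0.22185 g → mol O = 0.22185 ÷ 15.999 = 0.013866 mol
Divide by the smallest (0.0092434 mol): C 1.500, H 1.000, O 1.500
Multiplying each by 2 gives whole numbers: C 3.00, H 2.00, O 3.00
Empirical formula: C3H2O3
Empirical-formula mass = 86.05 g/mol; 172 ÷ 86.05 ≈ 2, so the molecular formula is C6H4O6.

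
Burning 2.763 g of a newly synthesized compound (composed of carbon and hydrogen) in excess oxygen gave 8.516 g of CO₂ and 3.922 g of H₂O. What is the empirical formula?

mol C = 8.516 g CO₂ ÷ 44.009 g/mol = 0.19351 mol
mol H = 2 × 3.922 g H₂O ÷ 18.015 g/mol = 0.43541 mol
Divide by the smallest (0.19351 mol): C 1.000, H 2.250
Multiplying each by 4 gives whole numbers: C 4.00, H 9.00

C4H9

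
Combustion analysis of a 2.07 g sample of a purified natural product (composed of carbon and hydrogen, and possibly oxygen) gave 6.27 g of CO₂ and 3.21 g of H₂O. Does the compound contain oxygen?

mol C = 6.27 g CO₂ ÷ 44.009 g/mol = 0.1425 mol
mol H = 2 × 3.21 g H₂O ÷ 18.015 g/mol = 0.3564 mol
C and H together account for 2.070 g — essentially the entire 2.07 g sample — so the compound contains no oxygen.

no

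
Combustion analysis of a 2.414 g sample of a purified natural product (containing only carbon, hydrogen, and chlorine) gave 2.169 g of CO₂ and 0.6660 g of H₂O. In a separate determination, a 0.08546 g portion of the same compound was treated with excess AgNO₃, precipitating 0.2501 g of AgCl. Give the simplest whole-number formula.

mol C = 2.169 g CO₂ ÷ 44.009 g/mol = 0.049285 mol
mol H = 2 × 0.6660 g H₂O ÷ 18.015 g/mol = 0.073938 mol
From the AgCl data: mol Cl per gram of compound = (0.2501 ÷ 143.318) ÷ 0.08546 = 0.020420 mol/g, so in the 2.414 g combustion sample mol Cl = 0.049293 mol
Divide by the smallest (0.049285 mol): C 1.000, H 1.500, Cl 1.000
Multiplying each by 2 gives whole numbers: C 2.00, H 3.00, Cl 2.00

C2H3Cl2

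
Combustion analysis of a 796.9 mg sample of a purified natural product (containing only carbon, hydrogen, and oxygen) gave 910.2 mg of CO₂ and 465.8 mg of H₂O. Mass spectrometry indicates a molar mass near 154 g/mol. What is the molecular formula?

mol C = 0.9102 g CO₂ ÷ 44.009 g/mol = 0.020682 mol
mol H = 2 × 0.4658 g H₂O ÷ 18.015 g/mol = 0.051712 mol
mass O = 0.7969 − (0.24841 + 0.052126) = 0.49636 g → mol O = 0.49636 ÷ 15.999 = 0.031024 mol
Divide by the smallest (0.020682 mol): C 1.000, H 2.500, O 1.500
Multiplying each by 2 gives whole numbers: C 2.00, H 5.00, O 3.00
Empirical formula: C2H5O3
Empirical-formula mass = 77.06 g/mol; 154 ÷ 77.06 ≈ 2, so the molecular formula is C4H10O6.

C4H10O6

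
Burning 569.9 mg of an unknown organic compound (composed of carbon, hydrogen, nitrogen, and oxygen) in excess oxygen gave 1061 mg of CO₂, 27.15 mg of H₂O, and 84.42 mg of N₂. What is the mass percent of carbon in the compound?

mol C = 1.061 g CO₂ ÷ 44.009 g/mol = 0.024109 mol
mol H = 2 × 0.02715 g H₂O ÷ 18.015 g/mol = 0.0030142 mol
mol N = 2 × 0.08442 g N₂ ÷ 28.014 g/mol = 0.0060270 mol
mass O = 0.5699 − (0.28957 + 0.0030383 + 0.084420) = 0.19287 g → mol O = 0.19287 ÷ 15.999 = 0.012055 mol
mass % C = 0.28957 g ÷ 0.5699 g × 100%

50.81%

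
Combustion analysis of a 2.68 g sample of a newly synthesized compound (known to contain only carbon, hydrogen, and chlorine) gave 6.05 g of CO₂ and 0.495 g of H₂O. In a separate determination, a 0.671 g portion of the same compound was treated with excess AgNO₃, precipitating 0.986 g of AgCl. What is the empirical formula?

mol C = 6.05 g CO₂ ÷ 44.009 g/mol = 0.1375 mol
mol H = 2 × 0.495 g H₂O ÷ 18.015 g/mol = 0.05495 mol
From the AgCl data: mol Cl per gram of compound = (0.986 ÷ 143.318) ÷ 0.671 = 0.01025 mol/g, so in the 2.68 g combustion sample mol Cl = 0.02748 mol
Divide by the smallest (0.02748 mol): C 5.003, H 2.000, Cl 1.000

C5H2Cl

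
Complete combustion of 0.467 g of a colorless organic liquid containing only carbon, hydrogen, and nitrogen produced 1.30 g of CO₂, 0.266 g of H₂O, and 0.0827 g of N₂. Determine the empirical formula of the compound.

mol C = 1.30 g CO₂ ÷ 44.009 g/mol = 0.02954 mol
mol H = 2 × 0.266 g H₂O ÷ 18.015 g/mol = 0.02953 mol
mol N = 2 × 0.0827 g N₂ ÷ 28.014 g/mol = 0.005904 mol
Divide by the smallest (0.005904 mol): C 5.003, H 5.002, N 1.000

C5H5N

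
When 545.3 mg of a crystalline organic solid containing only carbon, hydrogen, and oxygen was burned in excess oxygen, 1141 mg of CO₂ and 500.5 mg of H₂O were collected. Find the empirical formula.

mol C = 1.141 g CO₂ ÷ 44.009 g/mol = 0.025927 mol
mol H = 2 × 0.5005 g H₂O ÷ 18.015 g/mol = 0.055565 mol
mass O = 0.5453 − (0.31140 + 0.056009) = 0.17789 g → mol O = 0.17789 ÷ 15.999 = 0.011119 mol
Divide by the smallest (0.011119 mol): C 2.332, H 4.997, O 1.000
Multiplying each by 3 gives whole numbers: C 7.00, H 14.99, O 3.00

C7H15O3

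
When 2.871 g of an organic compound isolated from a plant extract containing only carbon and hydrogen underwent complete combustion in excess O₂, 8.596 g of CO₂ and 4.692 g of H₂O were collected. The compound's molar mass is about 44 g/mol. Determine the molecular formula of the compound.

mol C = 8.596 g CO₂ ÷ 44.009 g/mol = 0.19532 mol
mol H = 2 × 4.692 g H₂O ÷ 18.015 g/mol = 0.52090 mol
Divide by the smallest (0.19532 mol): C 1.000, H 2.667
Multiplying each by 3 gives whole numbers: C 3.00, H 8.00
Empirical formula: C3H8
Empirical-formula mass = 44.10 g/mol; 44 ÷ 44.10 ≈ 1, so the molecular formula is C3H8.

C3H8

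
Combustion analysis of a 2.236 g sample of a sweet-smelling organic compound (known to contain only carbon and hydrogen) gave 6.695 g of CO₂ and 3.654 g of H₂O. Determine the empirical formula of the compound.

C3H8

mol C = 6.695 g CO₂ ÷ 44.009 g/mol = 0.15213 mol
mol H = 2 × 3.654 g H₂O ÷ 18.015 g/mol = 0.40566 mol
Divide by the smallest (0.15213 mol): C 1.000, H 2.667
Multiplying each by 3 gives whole numbers: C 3.00, H 8.00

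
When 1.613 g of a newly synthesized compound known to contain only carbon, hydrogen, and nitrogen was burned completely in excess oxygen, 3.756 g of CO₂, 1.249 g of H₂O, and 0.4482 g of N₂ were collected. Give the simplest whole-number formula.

C8H13N3

mol C = 3.756 g CO₂ ÷ 44.009 g/mol = 0.085346 mol
mol H = 2 × 1.249 g H₂O ÷ 18.015 g/mol = 0.13866 mol
mol N = 2 × 0.4482 g N₂ ÷ 28.014 g/mol = 0.031998 mol
Divide by the smallest (0.031998 mol): C 2.667, H 4.333, N 1.000
Multiplying each by 3 gives whole numbers: C 8.00, H 13.00, N 3.00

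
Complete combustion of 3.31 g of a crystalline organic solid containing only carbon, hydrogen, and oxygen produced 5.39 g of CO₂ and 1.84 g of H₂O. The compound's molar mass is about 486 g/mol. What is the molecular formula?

mol C = 5.39 g CO₂ ÷ 44.009 g/mol = 0.1225 mol
mol H = 2 × 1.84 g H₂O ÷ 18.015 g/mol = 0.2043 mol
mass O = 3.31 − (1.471 + 0.2059) = 1.633 g → mol O = 1.633 ÷ 15.999 = 0.1021 mol
Divide by the smallest (0.1021 mol): C 1.200, H 2.001, O 1.000
Multiplying each by 5 gives whole numbers: C 6.00, H 10.01, O 5.00
Empirical formula: C6H10O5
Empirical-formula mass = 162.14 g/mol; 486 ÷ 162.14 ≈ 3, so the molecular formula is C18H30O15.

C18H30O15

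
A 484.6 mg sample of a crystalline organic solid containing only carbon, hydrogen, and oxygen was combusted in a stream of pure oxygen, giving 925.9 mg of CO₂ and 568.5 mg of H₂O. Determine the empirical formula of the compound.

C2H6O

mol C = 0.9259 g CO₂ ÷ 44.009 g/mol = 0.021039 mol
mol H = 2 × 0.5685 g H₂O ÷ 18.015 g/mol = 0.063114 mol
mass O = 0.4846 − (0.25270 + 0.063619) = 0.16828 g → mol O = 0.16828 ÷ 15.999 = 0.010518 mol
Divide by the smallest (0.010518 mol): C 2.000, H 6.000, O 1.000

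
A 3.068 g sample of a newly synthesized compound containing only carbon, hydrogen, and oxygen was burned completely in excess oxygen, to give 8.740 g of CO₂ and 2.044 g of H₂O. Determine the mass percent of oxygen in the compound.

mol C = 8.740 g CO₂ ÷ 44.009 g/mol = 0.19860 mol
mol H = 2 × 2.044 g H₂O ÷ 18.015 g/mol = 0.22692 mol
mass O = 3.068 − (2.3853 + 0.22874) = 0.45393 g → mol O = 0.45393 ÷ 15.999 = 0.028372 mol
mass % O = 0.45393 g ÷ 3.068 g × 100%

14.80%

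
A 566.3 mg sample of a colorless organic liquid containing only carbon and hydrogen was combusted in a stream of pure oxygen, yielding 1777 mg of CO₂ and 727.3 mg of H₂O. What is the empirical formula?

mol C = 1.777 g CO₂ ÷ 44.009 g/mol = 0.040378 mol
mol H = 2 × 0.7273 g H₂O ÷ 18.015 g/mol = 0.080744 mol
Divide by the smallest (0.040378 mol): C 1.000, H 2.000

CH2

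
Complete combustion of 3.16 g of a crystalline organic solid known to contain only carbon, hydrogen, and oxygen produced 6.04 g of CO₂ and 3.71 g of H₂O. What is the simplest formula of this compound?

C2H6O

mol C = 6.04 g CO₂ ÷ 44.009 g/mol = 0.1372 mol
mol H = 2 × 3.71 g H₂O ÷ 18.015 g/mol = 0.4119 mol
mass O = 3.16 − (1.648 + 0.4152) = 1.096 g → mol O = 1.096 ÷ 15.999 = 0.06853 mol
Divide by the smallest (0.06853 mol): C 2.003, H 6.010, O 1.000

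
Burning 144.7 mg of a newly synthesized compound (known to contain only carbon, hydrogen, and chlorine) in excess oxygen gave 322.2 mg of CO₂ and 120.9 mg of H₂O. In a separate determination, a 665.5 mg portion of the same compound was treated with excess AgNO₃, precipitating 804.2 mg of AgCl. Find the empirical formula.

C6H11Cl

mol C = 0.3222 g CO₂ ÷ 44.009 g/mol = 0.0073212 mol
mol H = 2 × 0.1209 g H₂O ÷ 18.015 g/mol = 0.013422 mol
From the AgCl data: mol Cl per gram of compound = (0.8042 ÷ 143.318) ÷ 0.6655 = 0.0084317 mol/g, so in the 0.1447 g combustion sample mol Cl = 0.0012201 mol
Divide by the smallest (0.0012201 mol): C 6.001, H 11.001, Cl 1.000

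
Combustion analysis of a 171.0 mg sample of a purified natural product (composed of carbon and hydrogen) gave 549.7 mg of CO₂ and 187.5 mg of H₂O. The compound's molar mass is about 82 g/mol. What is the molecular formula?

mol C = 0.5497 g CO₂ ÷ 44.009 g/mol = 0.012491 mol
mol H = 2 × 0.1875 g H₂O ÷ 18.015 g/mol = 0.020816 mol
Divide by the smallest (0.012491 mol): C 1.000, H 1.667
Multiplying each by 3 gives whole numbers: C 3.00, H 5.00
Empirical formula: C3H5
Empirical-formula mass = 41.07 g/mol; 82 ÷ 41.07 ≈ 2, so the molecular formula is C6H10.

C6H10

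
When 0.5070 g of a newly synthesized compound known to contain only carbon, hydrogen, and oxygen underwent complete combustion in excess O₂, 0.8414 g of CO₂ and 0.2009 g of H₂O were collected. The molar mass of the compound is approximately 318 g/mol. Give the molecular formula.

mol C = 0.8414 g CO₂ ÷ 44.009 g/mol = 0.019119 mol
mol H = 2 × 0.2009 g H₂O ÷ 18.015 g/mol = 0.022304 mol
mass O = 0.5070 − (0.22964 + 0.022482) = 0.25488 g → mol O = 0.25488 ÷ 15.999 = 0.015931 mol
Divide by the smallest (0.015931 mol): C 1.200, H 1.400, O 1.000
Multiplying each by 5 gives whole numbers: C 6.00, H 7.00, O 5.00
Empirical formula: C6H7O5
Empirical-formula mass = 159.12 g/mol; 318 ÷ 159.12 ≈ 2, so the molecular formula is C12H14O10.

C12H14O10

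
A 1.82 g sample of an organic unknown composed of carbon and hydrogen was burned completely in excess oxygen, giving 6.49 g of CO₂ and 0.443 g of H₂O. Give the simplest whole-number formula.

mol C = 6.49 g CO₂ ÷ 44.009 g/mol = 0.1475 mol
mol H = 2 × 0.443 g H₂O ÷ 18.015 g/mol = 0.04918 mol
Divide by the smallest (0.04918 mol): C 2.998, H 1.000

C3H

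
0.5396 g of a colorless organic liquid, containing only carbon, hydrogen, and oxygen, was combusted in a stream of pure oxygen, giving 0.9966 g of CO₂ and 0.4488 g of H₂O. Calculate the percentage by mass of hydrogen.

mol C = 0.9966 g CO₂ ÷ 44.009 g/mol = 0.022645 mol
mol H = 2 × 0.4488 g H₂O ÷ 18.015 g/mol = 0.049825 mol
mass O = 0.5396 − (0.27199 + 0.050224) = 0.21738 g → mol O = 0.21738 ÷ 15.999 = 0.013587 mol
mass % H = 0.050224 g ÷ 0.5396 g × 100%

9.31%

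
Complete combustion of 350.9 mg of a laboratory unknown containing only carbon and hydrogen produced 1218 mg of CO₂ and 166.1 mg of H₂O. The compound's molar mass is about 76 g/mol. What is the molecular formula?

mol C = 1.218 g CO₂ ÷ 44.009 g/mol = 0.027676 mol
mol H = 2 × 0.1661 g H₂O ÷ 18.015 g/mol = 0.018440 mol
Divide by the smallest (0.018440 mol): C 1.501, H 1.000
Multiplying each by 2 gives whole numbers: C 3.00, H 2.00
Empirical formula: C3H2
Empirical-formula mass = 38.05 g/mol; 76 ÷ 38.05 ≈ 2, so the molecular formula is C6H4.

C6H4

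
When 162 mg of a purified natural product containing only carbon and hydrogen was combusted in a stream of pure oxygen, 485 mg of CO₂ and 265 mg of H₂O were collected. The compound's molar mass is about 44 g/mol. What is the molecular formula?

mol C = 0.485 g CO₂ ÷ 44.009 g/mol = 0.01102 mol
mol H = 2 × 0.265 g H₂O ÷ 18.015 g/mol = 0.02942 mol
Divide by the smallest (0.01102 mol): C 1.000, H 2.670
Multiplying each by 3 gives whole numbers: C 3.00, H 8.01
Empirical formula: C3H8
Empirical-formula mass = 44.10 g/mol; 44 ÷ 44.10 ≈ 1, so the molecular formula is C3H8.

C3H8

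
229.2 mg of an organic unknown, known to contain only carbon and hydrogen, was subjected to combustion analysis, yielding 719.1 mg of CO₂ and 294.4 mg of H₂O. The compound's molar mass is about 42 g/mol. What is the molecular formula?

mol C = 0.7191 g CO₂ ÷ 44.009 g/mol = 0.016340 mol
mol H = 2 × 0.2944 g H₂O ÷ 18.015 g/mol = 0.032684 mol
Divide by the smallest (0.016340 mol): C 1.000, H 2.000
Empirical formula: CH2
Empirical-formula mass = 14.03 g/mol; 42 ÷ 14.03 ≈ 3, so the molecular formula is C3H6.

C3H6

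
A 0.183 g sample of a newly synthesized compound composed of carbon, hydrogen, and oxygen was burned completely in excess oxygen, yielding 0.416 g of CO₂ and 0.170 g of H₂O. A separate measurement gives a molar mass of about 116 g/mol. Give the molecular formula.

mol C = 0.416 g CO₂ ÷ 44.009 g/mol = 0.009453 mol
mol H = 2 × 0.170 g H₂O ÷ 18.015 g/mol = 0.01887 mol
mass O = 0.183 − (0.1135 + 0.01902) = 0.05044 g → mol O = 0.05044 ÷ 15.999 = 0.003153 mol
Divide by the smallest (0.003153 mol): C 2.998, H 5.986, O 1.000
Empirical formula: C3H6O
Empirical-formula mass = 58.08 g/mol; 116 ÷ 58.08 ≈ 2, so the molecular formula is C6H12O2.

C6H12O2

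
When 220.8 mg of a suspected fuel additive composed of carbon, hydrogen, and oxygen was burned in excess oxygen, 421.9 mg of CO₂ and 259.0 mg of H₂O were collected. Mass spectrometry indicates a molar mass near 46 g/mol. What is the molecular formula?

C2H6O

mol C = 0.4219 g CO₂ ÷ 44.009 g/mol = 0.0095867 mol
mol H = 2 × 0.2590 g H₂O ÷ 18.015 g/mol = 0.028754 mol
mass O = 0.2208 − (0.11515 + 0.028984) = 0.076671 g → mol O = 0.076671 ÷ 15.999 = 0.0047922 mol
Divide by the smallest (0.0047922 mol): C 2.000, H 6.000, O 1.000
Empirical formula: C2H6O
Empirical-formula mass = 46.07 g/mol; 46 ÷ 46.07 ≈ 1, so the molecular formula is C2H6O.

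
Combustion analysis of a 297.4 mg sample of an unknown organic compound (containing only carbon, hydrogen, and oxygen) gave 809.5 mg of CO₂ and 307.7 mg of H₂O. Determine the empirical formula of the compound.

mol C = 0.8095 g CO₂ ÷ 44.009 g/mol = 0.018394 mol
mol H = 2 × 0.3077 g H₂O ÷ 18.015 g/mol = 0.034160 mol
mass O = 0.2974 − (0.22093 + 0.034434) = 0.042036 g → mol O = 0.042036 ÷ 15.999 = 0.0026274 mol
Divide by the smallest (0.0026274 mol): C 7.001, H 13.001, O 1.000

C7H13O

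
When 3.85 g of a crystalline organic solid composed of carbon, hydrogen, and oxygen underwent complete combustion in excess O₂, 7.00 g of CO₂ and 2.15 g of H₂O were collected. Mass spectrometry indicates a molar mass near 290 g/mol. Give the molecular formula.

mol C = 7.00 g CO₂ ÷ 44.009 g/mol = 0.1591 mol
mol H = 2 × 2.15 g H₂O ÷ 18.015 g/mol = 0.2387 mol
mass O = 3.85 − (1.910 + 0.2406) = 1.699 g → mol O = 1.699 ÷ 15.999 = 0.1062 mol
Divide by the smallest (0.1062 mol): C 1.498, H 2.248, O 1.000
Multiplying each by 4 gives whole numbers: C 5.99, H 8.99, O 4.00
Empirical formula: C6H9O4
Empirical-formula mass = 145.13 g/mol; 290 ÷ 145.13 ≈ 2, so the molecular formula is C12H18O8.

C12H18O8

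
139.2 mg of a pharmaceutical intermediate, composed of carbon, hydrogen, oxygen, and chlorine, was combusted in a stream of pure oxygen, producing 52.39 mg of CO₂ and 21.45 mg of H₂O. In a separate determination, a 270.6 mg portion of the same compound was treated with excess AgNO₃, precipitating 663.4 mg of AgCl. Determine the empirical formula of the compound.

mol C = 0.05239 g CO₂ ÷ 44.009 g/mol = 0.0011904 mol
mol H = 2 × 0.02145 g H₂O ÷ 18.015 g/mol = 0.0023813 mol
From the AgCl data: mol Cl per gram of compound = (0.6634 ÷ 143.318) ÷ 0.2706 = 0.017106 mol/g, so in the 0.1392 g combustion sample mol Cl = 0.0023811 mol
mass O = 0.1392 − (0.014298 + 0.0024004 + 0.084412) = 0.038090 g → mol O = 0.038090 ÷ 15.999 = 0.0023807 mol
Divide by the smallest (0.0011904 mol): C 1.000, H 2.000, Cl 2.000, O 2.000

CH2Cl2O2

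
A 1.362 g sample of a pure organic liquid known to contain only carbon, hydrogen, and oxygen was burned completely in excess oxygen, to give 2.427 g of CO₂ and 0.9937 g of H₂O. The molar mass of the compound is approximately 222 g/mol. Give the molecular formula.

C9H18O6

mol C = 2.427 g CO₂ ÷ 44.009 g/mol = 0.055148 mol
mol H = 2 × 0.9937 g H₂O ÷ 18.015 g/mol = 0.11032 mol
mass O = 1.362 − (0.66238 + 0.11120) = 0.58842 g → mol O = 0.58842 ÷ 15.999 = 0.036778 mol
Divide by the smallest (0.036778 mol): C 1.499, H 3.000, O 1.000
Multiplying each by 2 gives whole numbers: C 3.00, H 6.00, O 2.00
Empirical formula: C3H6O2
Empirical-formula mass = 74.08 g/mol; 222 ÷ 74.08 ≈ 3, so the molecular formula is C9H18O6.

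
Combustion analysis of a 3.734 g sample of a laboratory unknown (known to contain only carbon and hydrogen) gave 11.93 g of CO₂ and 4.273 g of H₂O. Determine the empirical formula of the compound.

mol C = 11.93 g CO₂ ÷ 44.009 g/mol = 0.27108 mol
mol H = 2 × 4.273 g H₂O ÷ 18.015 g/mol = 0.47438 mol
Divide by the smallest (0.27108 mol): C 1.000, H 1.750
Multiplying each by 4 gives whole numbers: C 4.00, H 7.00

C4H7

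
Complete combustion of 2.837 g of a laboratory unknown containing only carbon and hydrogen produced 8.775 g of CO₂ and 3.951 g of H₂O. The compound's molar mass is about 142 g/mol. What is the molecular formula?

C10H22

mol C = 8.775 g CO₂ ÷ 44.009 g/mol = 0.19939 mol
mol H = 2 × 3.951 g H₂O ÷ 18.015 g/mol = 0.43863 mol
Divide by the smallest (0.19939 mol): C 1.000, H 2.200
Multiplying each by 5 gives whole numbers: C 5.00, H 11.00
Empirical formula: C5H11
Empirical-formula mass = 71.14 g/mol; 142 ÷ 71.14 ≈ 2, so the molecular formula is C10H22.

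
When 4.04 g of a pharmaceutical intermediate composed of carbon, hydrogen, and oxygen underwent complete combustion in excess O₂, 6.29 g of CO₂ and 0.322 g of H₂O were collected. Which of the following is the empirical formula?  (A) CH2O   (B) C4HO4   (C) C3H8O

mol C = 6.29 g CO₂ ÷ 44.009 g/mol = 0.1429 mol
mol H = 2 × 0.322 g H₂O ÷ 18.015 g/mol = 0.03575 mol
mass O = 4.04 − (1.717 + 0.03603) = 2.287 g → mol O = 2.287 ÷ 15.999 = 0.1430 mol
Divide by the smallest (0.03575 mol): C 3.998, H 1.000, O 3.999

(B) C4HO4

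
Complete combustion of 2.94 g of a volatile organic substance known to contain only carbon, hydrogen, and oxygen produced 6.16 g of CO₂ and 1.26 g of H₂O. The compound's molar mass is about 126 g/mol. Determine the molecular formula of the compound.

mol C = 6.16 g CO₂ ÷ 44.009 g/mol = 0.1400 mol
mol H = 2 × 1.26 g H₂O ÷ 18.015 g/mol = 0.1399 mol
mass O = 2.94 − (1.681 + 0.1410) = 1.118 g → mol O = 1.118 ÷ 15.999 = 0.06987 mol
Divide by the smallest (0.06987 mol): C 2.003, H 2.002, O 1.000
Empirical formula: C2H2O
Empirical-formula mass = 42.04 g/mol; 126 ÷ 42.04 ≈ 3, so the molecular formula is C6H6O3.

C6H6O3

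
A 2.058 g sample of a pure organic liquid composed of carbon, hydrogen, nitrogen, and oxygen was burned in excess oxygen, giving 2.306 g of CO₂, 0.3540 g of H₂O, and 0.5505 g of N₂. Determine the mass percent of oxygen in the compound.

mol C = 2.306 g CO₂ ÷ 44.009 g/mol = 0.052398 mol
mol H = 2 × 0.3540 g H₂O ÷ 18.015 g/mol = 0.039301 mol
mol N = 2 × 0.5505 g N₂ ÷ 28.014 g/mol = 0.039302 mol
mass O = 2.058 − (0.62936 + 0.039615 + 0.55050) = 0.83853 g → mol O = 0.83853 ÷ 15.999 = 0.052411 mol
mass % O = 0.83853 g ÷ 2.058 g × 100%

40.74%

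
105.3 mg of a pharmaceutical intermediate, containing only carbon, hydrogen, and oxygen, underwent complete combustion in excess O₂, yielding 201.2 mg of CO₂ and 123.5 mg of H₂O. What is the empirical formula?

C2H6O

mol C = 0.2012 g CO₂ ÷ 44.009 g/mol = 0.0045718 mol
mol H = 2 × 0.1235 g H₂O ÷ 18.015 g/mol = 0.013711 mol
mass O = 0.1053 − (0.054912 + 0.013820) = 0.036568 g → mol O = 0.036568 ÷ 15.999 = 0.0022856 mol
Divide by the smallest (0.0022856 mol): C 2.000, H 5.999, O 1.000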